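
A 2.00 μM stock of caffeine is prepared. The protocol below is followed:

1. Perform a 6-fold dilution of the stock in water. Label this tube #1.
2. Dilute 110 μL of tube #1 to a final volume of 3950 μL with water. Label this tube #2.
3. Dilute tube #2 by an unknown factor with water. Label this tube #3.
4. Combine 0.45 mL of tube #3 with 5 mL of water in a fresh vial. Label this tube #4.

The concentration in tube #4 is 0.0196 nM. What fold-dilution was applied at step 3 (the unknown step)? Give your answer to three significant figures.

39.1-fold

Step 1: 6-fold → factor 6
Step 2: 110 μL brought to 3950 μL → factor 3950/110 = 35.909
Step 3: unknown factor x
Step 4: 0.45 mL + 5 mL = 5.45 mL total → factor 5.45/0.45 = 12.111
Product of known-step factors = 2609.4
Overall factor = 2.00 μM / (0.0196 nM) = 1.0204 × 10^5
x = 1.0204 × 10^5 / 2609.4 = 39.1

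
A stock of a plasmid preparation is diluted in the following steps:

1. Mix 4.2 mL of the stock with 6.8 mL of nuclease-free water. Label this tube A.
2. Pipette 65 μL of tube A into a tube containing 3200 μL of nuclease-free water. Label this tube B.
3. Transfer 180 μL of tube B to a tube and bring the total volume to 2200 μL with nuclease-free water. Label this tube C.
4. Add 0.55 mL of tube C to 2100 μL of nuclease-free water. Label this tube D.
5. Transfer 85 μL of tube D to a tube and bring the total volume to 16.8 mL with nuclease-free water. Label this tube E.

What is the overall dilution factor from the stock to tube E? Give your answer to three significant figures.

1.53 × 10^6

Step 1: 4.2 mL + 6.8 mL = 11 mL total → factor 11/4.2 = 2.619
Step 2: 65 μL + 3200 μL = 3265 μL total → factor 3265/65 = 50.231
Step 3: 180 μL brought to 2200 μL → factor 2200/180 = 12.222
Step 4: 0.55 mL + 2100 μL = 2.65 mL total → factor 2.65/0.55 = 4.8182
Step 5: 85 μL brought to 16.8 mL → factor 16800/85 = 197.65
Overall dilution factor = 2.619 × 50.231 × 12.222 × 4.8182 × 197.65 = 1.5312 × 10^6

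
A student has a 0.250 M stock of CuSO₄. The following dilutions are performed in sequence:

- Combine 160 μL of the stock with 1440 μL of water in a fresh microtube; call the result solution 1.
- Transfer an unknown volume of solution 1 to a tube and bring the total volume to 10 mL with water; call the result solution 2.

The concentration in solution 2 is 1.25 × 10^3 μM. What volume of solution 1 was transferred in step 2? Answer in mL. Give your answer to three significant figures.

0.500 mL

Step 1: 160 μL + 1440 μL = 1600 μL total → factor 1600/160 = 10
Step 2: v brought to 10 mL → factor = 10 mL/v
Product of known-step factors = 10
Overall factor = 0.250 M / (1.25 × 10^3 μM) = 200
Step-2 factor = 200 / 10 = 20
v = 10 mL / 20 = 0.500 mL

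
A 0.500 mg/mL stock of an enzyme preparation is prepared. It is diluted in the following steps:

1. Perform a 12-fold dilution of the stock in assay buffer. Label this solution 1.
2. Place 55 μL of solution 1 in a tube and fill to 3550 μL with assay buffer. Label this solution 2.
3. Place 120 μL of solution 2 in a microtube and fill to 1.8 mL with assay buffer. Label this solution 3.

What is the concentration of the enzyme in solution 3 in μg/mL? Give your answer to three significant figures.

Step 1: 12-fold → factor 12
Step 2: 55 μL brought to 3550 μL → factor 3550/55 = 64.545
Step 3: 120 μL brought to 1.8 mL → factor 1800/120 = 15
Overall dilution factor = 12 × 64.545 × 15 = 11618
Final = 0.500 mg/mL / 11618 = 4.304 × 10^-5 mg/mL = 0.0430 μg/mL

0.0430 μg/mL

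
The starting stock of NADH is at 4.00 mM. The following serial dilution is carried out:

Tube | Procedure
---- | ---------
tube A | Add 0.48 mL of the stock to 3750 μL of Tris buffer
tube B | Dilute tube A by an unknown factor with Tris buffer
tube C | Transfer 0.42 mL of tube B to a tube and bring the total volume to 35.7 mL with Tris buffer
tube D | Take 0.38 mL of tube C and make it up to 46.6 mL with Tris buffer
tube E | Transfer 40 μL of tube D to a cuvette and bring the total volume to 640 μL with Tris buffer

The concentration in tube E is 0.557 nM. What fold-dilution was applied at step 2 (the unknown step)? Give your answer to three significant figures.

Step 1: 0.48 mL + 3750 μL = 4.23 mL total → factor 4.23/0.48 = 8.8125
Step 2: unknown factor x
Step 3: 0.42 mL brought to 35.7 mL → factor 35.7/0.42 = 85
Step 4: 0.38 mL brought to 46.6 mL → factor 46.6/0.38 = 122.63
Step 5: 40 μL brought to 640 μL → factor 640/40 = 16
Product of known-step factors = 1.4697 × 10^6
Overall factor = 4.00 mM / (0.557 nM) = 7.1813 × 10^6
x = 7.1813 × 10^6 / 1.4697 × 10^6 = 4.89

4.89-fold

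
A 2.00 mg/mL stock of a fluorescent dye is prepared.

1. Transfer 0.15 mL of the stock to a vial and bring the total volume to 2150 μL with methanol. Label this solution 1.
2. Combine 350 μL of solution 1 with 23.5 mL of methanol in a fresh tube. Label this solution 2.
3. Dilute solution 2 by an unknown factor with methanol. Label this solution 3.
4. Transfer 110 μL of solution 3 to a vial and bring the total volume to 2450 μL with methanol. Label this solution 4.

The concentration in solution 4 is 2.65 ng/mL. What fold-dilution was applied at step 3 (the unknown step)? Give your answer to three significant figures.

Step 1: 0.15 mL brought to 2150 μL → factor 2.15/0.15 = 14.333
Step 2: 350 μL + 23.5 mL = 23850 μL total → factor 23850/350 = 68.143
Step 3: unknown factor x
Step 4: 110 μL brought to 2450 μL → factor 2450/110 = 22.273
Product of known-step factors = 21754
Overall factor = 2.00 mg/mL / (2.65 ng/mL) = 7.5472 × 10^5
x = 7.5472 × 10^5 / 21754 = 34.7

34.7-fold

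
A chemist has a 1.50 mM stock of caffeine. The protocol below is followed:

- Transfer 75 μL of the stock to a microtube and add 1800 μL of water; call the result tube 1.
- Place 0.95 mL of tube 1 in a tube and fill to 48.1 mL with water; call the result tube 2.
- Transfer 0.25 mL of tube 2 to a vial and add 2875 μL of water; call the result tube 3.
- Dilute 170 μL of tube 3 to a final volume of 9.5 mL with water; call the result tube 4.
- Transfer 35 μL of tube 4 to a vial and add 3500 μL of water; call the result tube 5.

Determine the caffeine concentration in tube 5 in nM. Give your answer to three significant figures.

Step 1: 75 μL + 1800 μL = 1875 μL total → factor 1875/75 = 25
Step 2: 0.95 mL brought to 48.1 mL → factor 48.1/0.95 = 50.632
Step 3: 0.25 mL + 2875 μL = 3.125 mL total → factor 3.125/0.25 = 12.5
Step 4: 170 μL brought to 9.5 mL → factor 9500/170 = 55.882
Step 5: 35 μL + 3500 μL = 3535 μL total → factor 3535/35 = 101
Overall dilution factor = 25 × 50.632 × 12.5 × 55.882 × 101 = 8.9303 × 10^7
Final = 1.50 mM / 8.9303 × 10^7 = 1.680 × 10^-8 mM = 0.0168 nM

0.0168 nM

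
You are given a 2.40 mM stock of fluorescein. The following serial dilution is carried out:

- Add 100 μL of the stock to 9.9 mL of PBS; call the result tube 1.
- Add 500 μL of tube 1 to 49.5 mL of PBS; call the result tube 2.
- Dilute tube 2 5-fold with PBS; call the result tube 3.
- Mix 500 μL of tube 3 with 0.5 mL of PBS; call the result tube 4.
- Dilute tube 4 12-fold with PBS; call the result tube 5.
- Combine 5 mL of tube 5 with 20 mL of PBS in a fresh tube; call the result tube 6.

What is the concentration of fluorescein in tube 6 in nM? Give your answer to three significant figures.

Step 1: 100 μL + 9.9 mL = 10000 μL total → factor 10000/100 = 100
Step 2: 500 μL + 49.5 mL = 50000 μL total → factor 50000/500 = 100
Step 3: 5-fold → factor 5
Step 4: 500 μL + 0.5 mL = 1000 μL total → factor 1000/500 = 2
Step 5: 12-fold → factor 12
Step 6: 5 mL + 20 mL = 25 mL total → factor 25/5 = 5
Dilution factor through tube 6 = 100 × 100 × 5 × 2 × 12 × 5 = 6 × 10^6
[tube 6] = 2.40 mM / 6 × 10^6 = 4.000 × 10^-7 mM = 0.400 nM

0.400 nM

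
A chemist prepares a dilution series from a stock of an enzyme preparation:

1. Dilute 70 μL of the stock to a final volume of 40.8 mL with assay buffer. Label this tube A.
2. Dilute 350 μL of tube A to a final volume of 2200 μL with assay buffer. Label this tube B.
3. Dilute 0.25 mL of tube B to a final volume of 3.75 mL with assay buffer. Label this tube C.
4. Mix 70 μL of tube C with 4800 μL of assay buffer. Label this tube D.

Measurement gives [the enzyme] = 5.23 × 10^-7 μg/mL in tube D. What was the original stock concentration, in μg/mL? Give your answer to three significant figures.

Step 1: 70 μL brought to 40.8 mL → factor 40800/70 = 582.86
Step 2: 350 μL brought to 2200 μL → factor 2200/350 = 6.2857
Step 3: 0.25 mL brought to 3.75 mL → factor 3.75/0.25 = 15
Step 4: 70 μL + 4800 μL = 4870 μL total → factor 4870/70 = 69.571
Overall dilution factor = 582.86 × 6.2857 × 15 × 69.571 = 3.8233 × 10^6
Stock = 5.23 × 10^-7 μg/mL × 3.8233 × 10^6 = 2.00 μg/mL

2.00 μg/mL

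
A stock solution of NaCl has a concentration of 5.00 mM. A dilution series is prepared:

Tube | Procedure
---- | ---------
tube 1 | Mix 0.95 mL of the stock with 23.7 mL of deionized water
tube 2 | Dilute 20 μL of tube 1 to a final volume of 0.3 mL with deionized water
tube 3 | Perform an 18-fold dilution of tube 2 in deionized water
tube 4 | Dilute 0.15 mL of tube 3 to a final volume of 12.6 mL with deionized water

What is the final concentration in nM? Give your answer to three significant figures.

Step 1: 0.95 mL + 23.7 mL = 24.65 mL total → factor 24.65/0.95 = 25.947
Step 2: 20 μL brought to 0.3 mL → factor 300/20 = 15
Step 3: 18-fold → factor 18
Step 4: 0.15 mL brought to 12.6 mL → factor 12.6/0.15 = 84
Overall dilution factor = 25.947 × 15 × 18 × 84 = 5.8849 × 10^5
Final = 5.00 mM / 5.8849 × 10^5 = 8.496 × 10^-6 mM = 8.50 nM

8.50 nM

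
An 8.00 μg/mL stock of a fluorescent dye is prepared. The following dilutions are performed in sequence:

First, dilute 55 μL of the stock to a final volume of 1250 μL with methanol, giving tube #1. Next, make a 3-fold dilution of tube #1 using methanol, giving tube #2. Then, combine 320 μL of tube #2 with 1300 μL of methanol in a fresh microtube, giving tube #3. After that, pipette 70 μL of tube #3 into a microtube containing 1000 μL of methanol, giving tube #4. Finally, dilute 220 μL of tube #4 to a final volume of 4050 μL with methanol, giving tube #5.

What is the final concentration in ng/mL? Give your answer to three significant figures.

Step 1: 55 μL brought to 1250 μL → factor 1250/55 = 22.727
Step 2: 3-fold → factor 3
Step 3: 320 μL + 1300 μL = 1620 μL total → factor 1620/320 = 5.0625
Step 4: 70 μL + 1000 μL = 1070 μL total → factor 1070/70 = 15.286
Step 5: 220 μL brought to 4050 μL → factor 4050/220 = 18.409
Overall dilution factor = 22.727 × 3 × 5.0625 × 15.286 × 18.409 = 97130
Final = 8.00 μg/mL / 97130 = 8.236 × 10^-5 μg/mL = 0.0824 ng/mL

0.0824 ng/mL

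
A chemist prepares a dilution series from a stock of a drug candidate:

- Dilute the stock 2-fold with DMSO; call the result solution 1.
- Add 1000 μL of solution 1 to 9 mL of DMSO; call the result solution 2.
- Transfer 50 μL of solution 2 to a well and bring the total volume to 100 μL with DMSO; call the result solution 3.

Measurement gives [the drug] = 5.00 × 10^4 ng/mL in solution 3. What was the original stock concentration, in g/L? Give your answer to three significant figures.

Step 1: 2-fold → factor 2
Step 2: 1000 μL + 9 mL = 10000 μL total → factor 10000/1000 = 10
Step 3: 50 μL brought to 100 μL → factor 100/50 = 2
Overall dilution factor = 2 × 10 × 2 = 40
Stock = 5.00 × 10^4 ng/mL × 40 = 2.000 × 10^6 ng/mL = 2.00 g/L

2.00 g/L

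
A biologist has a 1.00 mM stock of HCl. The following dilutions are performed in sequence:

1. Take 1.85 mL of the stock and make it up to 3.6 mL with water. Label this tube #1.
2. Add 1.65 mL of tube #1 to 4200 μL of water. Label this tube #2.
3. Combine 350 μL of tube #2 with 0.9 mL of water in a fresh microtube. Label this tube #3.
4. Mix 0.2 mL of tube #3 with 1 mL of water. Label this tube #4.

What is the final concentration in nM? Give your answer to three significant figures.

6.76 × 10^3 nM

Step 1: 1.85 mL brought to 3.6 mL → factor 3.6/1.85 = 1.9459
Step 2: 1.65 mL + 4200 μL = 5.85 mL total → factor 5.85/1.65 = 3.5455
Step 3: 350 μL + 0.9 mL = 1250 μL total → factor 1250/350 = 3.5714
Step 4: 0.2 mL + 1 mL = 1.2 mL total → factor 1.2/0.2 = 6
Overall dilution factor = 1.9459 × 3.5455 × 3.5714 × 6 = 147.84
Final = 1.00 mM / 147.84 = 0.006764 mM = 6.76 × 10^3 nM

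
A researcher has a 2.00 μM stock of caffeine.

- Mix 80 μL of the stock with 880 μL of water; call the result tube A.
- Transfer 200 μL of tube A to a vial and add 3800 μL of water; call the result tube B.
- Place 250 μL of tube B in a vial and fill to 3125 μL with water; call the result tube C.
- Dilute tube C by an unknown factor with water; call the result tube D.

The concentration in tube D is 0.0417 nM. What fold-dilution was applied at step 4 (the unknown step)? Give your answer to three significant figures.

16.0-fold

Step 1: 80 μL + 880 μL = 960 μL total → factor 960/80 = 12
Step 2: 200 μL + 3800 μL = 4000 μL total → factor 4000/200 = 20
Step 3: 250 μL brought to 3125 μL → factor 3125/250 = 12.5
Step 4: unknown factor x
Product of known-step factors = 3000
Overall factor = 2.00 μM / (0.0417 nM) = 47962
x = 47962 / 3000 = 16.0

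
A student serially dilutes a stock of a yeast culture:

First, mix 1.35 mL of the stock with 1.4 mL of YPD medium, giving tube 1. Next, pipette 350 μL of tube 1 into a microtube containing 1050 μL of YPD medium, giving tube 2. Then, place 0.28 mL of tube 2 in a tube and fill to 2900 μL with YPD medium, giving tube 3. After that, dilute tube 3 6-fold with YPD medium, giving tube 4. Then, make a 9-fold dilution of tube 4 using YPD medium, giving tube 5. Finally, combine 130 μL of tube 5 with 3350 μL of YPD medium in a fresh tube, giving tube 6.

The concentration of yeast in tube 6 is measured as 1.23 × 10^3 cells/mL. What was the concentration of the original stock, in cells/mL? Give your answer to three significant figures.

1.50 × 10^8 cells/mL

Step 1: 1.35 mL + 1.4 mL = 2.75 mL total → factor 2.75/1.35 = 2.037
Step 2: 350 μL + 1050 μL = 1400 μL total → factor 1400/350 = 4
Step 3: 0.28 mL brought to 2900 μL → factor 2.9/0.28 = 10.357
Step 4: 6-fold → factor 6
Step 5: 9-fold → factor 9
Step 6: 130 μL + 3350 μL = 3480 μL total → factor 3480/130 = 26.769
Overall dilution factor = 2.037 × 4 × 10.357 × 6 × 9 × 26.769 = 1.2199 × 10^5
Stock = 1.23 × 10^3 cells/mL × 1.2199 × 10^5 = 1.50 × 10^8 cells/mL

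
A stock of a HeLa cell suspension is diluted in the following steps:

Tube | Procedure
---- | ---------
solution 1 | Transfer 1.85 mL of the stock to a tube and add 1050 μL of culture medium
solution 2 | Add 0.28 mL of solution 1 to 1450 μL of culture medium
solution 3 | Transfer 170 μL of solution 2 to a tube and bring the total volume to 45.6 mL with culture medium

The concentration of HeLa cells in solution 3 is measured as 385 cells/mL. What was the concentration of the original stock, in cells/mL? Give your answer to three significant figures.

1.00 × 10^6 cells/mL

Step 1: 1.85 mL + 1050 μL = 2.9 mL total → factor 2.9/1.85 = 1.5676
Step 2: 0.28 mL + 1450 μL = 1.73 mL total → factor 1.73/0.28 = 6.1786
Step 3: 170 μL brought to 45.6 mL → factor 45600/170 = 268.24
Overall dilution factor = 1.5676 × 6.1786 × 268.24 = 2597.9
Stock = 385 cells/mL × 2597.9 = 1.00 × 10^6 cells/mL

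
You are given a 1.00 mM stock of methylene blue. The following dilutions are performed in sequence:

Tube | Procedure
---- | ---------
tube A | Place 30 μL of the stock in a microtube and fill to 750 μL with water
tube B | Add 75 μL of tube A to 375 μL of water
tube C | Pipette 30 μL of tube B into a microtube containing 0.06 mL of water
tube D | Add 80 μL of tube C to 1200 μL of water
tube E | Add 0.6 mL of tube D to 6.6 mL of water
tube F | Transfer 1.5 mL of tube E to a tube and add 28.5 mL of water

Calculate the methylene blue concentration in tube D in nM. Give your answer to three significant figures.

Step 1: 30 μL brought to 750 μL → factor 750/30 = 25
Step 2: 75 μL + 375 μL = 450 μL total → factor 450/75 = 6
Step 3: 30 μL + 0.06 mL = 90 μL total → factor 90/30 = 3
Step 4: 80 μL + 1200 μL = 1280 μL total → factor 1280/80 = 16
Dilution factor through tube D = 25 × 6 × 3 × 16 = 7200
[tube D] = 1.00 mM / 7200 = 0.0001389 mM = 139 nM

139 nM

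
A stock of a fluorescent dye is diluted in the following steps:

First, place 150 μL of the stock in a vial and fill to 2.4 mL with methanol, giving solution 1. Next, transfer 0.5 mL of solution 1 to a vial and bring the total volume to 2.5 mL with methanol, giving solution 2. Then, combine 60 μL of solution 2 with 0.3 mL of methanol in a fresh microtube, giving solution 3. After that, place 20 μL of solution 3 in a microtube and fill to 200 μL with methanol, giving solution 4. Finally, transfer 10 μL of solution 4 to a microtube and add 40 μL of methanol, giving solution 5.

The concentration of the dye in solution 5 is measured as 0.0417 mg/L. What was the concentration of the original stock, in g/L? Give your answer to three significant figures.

Step 1: 150 μL brought to 2.4 mL → factor 2400/150 = 16
Step 2: 0.5 mL brought to 2.5 mL → factor 2.5/0.5 = 5
Step 3: 60 μL + 0.3 mL = 360 μL total → factor 360/60 = 6
Step 4: 20 μL brought to 200 μL → factor 200/20 = 10
Step 5: 10 μL + 40 μL = 50 μL total → factor 50/10 = 5
Overall dilution factor = 16 × 5 × 6 × 10 × 5 = 24000
Stock = 0.0417 mg/L × 24000 = 1001 mg/L = 1.00 g/L

1.00 g/L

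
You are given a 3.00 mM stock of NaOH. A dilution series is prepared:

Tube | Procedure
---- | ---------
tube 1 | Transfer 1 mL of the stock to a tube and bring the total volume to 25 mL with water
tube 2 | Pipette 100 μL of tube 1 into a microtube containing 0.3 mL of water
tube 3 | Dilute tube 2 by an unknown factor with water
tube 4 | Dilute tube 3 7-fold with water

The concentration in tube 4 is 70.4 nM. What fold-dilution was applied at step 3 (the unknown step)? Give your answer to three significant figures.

Step 1: 1 mL brought to 25 mL → factor 25/1 = 25
Step 2: 100 μL + 0.3 mL = 400 μL total → factor 400/100 = 4
Step 3: unknown factor x
Step 4: 7-fold → factor 7
Product of known-step factors = 700
Overall factor = 3.00 mM / (70.4 nM) = 42614
x = 42614 / 700 = 60.9

60.9-fold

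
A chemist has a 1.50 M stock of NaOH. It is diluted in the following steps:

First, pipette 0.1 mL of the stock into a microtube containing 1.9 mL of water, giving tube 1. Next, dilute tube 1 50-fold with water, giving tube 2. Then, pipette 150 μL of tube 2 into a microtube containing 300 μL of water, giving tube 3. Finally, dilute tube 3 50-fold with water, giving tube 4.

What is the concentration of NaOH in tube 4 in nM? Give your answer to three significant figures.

1.00 × 10^4 nM

Step 1: 0.1 mL + 1.9 mL = 2 mL total → factor 2/0.1 = 20
Step 2: 50-fold → factor 50
Step 3: 150 μL + 300 μL = 450 μL total → factor 450/150 = 3
Step 4: 50-fold → factor 50
Overall dilution factor = 20 × 50 × 3 × 50 = 1.5 × 10^5
Final = 1.50 M / 1.5 × 10^5 = 1.000 × 10^-5 M = 1.00 × 10^4 nM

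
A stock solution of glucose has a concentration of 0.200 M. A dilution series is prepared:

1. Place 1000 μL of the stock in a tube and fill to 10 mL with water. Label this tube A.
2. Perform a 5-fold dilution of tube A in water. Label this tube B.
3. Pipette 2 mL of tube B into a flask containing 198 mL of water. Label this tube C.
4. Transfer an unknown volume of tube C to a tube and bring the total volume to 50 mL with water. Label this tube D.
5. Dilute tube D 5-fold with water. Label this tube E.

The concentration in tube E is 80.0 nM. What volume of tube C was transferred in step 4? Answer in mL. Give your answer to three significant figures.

Step 1: 1000 μL brought to 10 mL → factor 10000/1000 = 10
Step 2: 5-fold → factor 5
Step 3: 2 mL + 198 mL = 200 mL total → factor 200/2 = 100
Step 4: v brought to 50 mL → factor = 50 mL/v
Step 5: 5-fold → factor 5
Product of known-step factors = 25000
Overall factor = 0.200 M / (80.0 nM) = 2.5 × 10^6
Step-4 factor = 2.5 × 10^6 / 25000 = 100
v = 50 mL / 100 = 0.500 mL

0.500 mL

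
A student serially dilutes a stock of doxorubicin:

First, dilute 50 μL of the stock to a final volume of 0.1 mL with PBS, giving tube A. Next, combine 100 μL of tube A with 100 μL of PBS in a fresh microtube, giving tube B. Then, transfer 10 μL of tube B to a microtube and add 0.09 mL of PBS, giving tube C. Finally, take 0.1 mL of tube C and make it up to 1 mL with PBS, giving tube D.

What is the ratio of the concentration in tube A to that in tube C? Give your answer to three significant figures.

Step 1: 50 μL brought to 0.1 mL → factor 100/50 = 2
Step 2: 100 μL + 100 μL = 200 μL total → factor 200/100 = 2
Step 3: 10 μL + 0.09 mL = 100 μL total → factor 100/10 = 10
Dilution factor to tube A = 2; to tube C = 40
[tube A]/[tube C] = (factor to tube C)/(factor to tube A) = 40/2 = 20.0

20.0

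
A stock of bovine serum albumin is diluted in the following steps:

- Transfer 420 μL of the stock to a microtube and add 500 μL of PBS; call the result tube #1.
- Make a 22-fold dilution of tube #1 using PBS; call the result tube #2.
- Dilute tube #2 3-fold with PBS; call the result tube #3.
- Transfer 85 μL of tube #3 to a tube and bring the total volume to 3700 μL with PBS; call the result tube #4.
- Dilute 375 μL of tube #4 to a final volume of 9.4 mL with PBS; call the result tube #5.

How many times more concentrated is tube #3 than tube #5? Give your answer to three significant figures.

1.09 × 10^3

Step 1: 420 μL + 500 μL = 920 μL total → factor 920/420 = 2.1905
Step 2: 22-fold → factor 22
Step 3: 3-fold → factor 3
Step 4: 85 μL brought to 3700 μL → factor 3700/85 = 43.529
Step 5: 375 μL brought to 9.4 mL → factor 9400/375 = 25.067
Dilution factor to tube #3 = 144.57; to tube #5 = 1.5775 × 10^5
[tube #3]/[tube #5] = (factor to tube #5)/(factor to tube #3) = 1.5775 × 10^5/144.57 = 1.09 × 10^3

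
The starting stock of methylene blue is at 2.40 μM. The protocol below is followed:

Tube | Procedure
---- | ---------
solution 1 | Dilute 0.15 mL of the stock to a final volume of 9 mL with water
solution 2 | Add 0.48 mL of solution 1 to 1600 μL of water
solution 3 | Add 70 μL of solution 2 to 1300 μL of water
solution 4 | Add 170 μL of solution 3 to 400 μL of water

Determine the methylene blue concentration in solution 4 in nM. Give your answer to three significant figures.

Step 1: 0.15 mL brought to 9 mL → factor 9/0.15 = 60
Step 2: 0.48 mL + 1600 μL = 2.08 mL total → factor 2.08/0.48 = 4.3333
Step 3: 70 μL + 1300 μL = 1370 μL total → factor 1370/70 = 19.571
Step 4: 170 μL + 400 μL = 570 μL total → factor 570/170 = 3.3529
Overall dilution factor = 60 × 4.3333 × 19.571 × 3.3529 = 17062
Final = 2.40 μM / 17062 = 0.0001407 μM = 0.141 nM

0.141 nM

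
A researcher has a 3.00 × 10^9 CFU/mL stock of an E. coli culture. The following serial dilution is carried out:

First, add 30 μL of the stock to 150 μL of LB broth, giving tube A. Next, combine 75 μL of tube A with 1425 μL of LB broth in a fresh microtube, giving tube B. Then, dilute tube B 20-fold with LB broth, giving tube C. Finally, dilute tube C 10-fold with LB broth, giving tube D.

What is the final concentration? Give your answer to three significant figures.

Step 1: 30 μL + 150 μL = 180 μL total → factor 180/30 = 6
Step 2: 75 μL + 1425 μL = 1500 μL total → factor 1500/75 = 20
Step 3: 20-fold → factor 20
Step 4: 10-fold → factor 10
Overall dilution factor = 6 × 20 × 20 × 10 = 24000
Final = 3.00 × 10^9 CFU/mL / 24000 = 1.25 × 10^5 CFU/mL

1.25 × 10^5 CFU/mL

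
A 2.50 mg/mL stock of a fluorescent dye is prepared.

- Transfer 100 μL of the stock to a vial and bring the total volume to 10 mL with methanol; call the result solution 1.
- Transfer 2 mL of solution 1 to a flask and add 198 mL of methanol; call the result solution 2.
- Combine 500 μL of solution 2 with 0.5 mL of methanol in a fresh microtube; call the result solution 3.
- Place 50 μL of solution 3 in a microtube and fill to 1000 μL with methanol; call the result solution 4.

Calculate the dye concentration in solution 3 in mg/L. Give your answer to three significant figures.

Step 1: 100 μL brought to 10 mL → factor 10000/100 = 100
Step 2: 2 mL + 198 mL = 200 mL total → factor 200/2 = 100
Step 3: 500 μL + 0.5 mL = 1000 μL total → factor 1000/500 = 2
Dilution factor through solution 3 = 100 × 100 × 2 = 20000
[solution 3] = 2.50 mg/mL / 20000 = 0.0001250 mg/mL = 0.125 mg/L

0.125 mg/L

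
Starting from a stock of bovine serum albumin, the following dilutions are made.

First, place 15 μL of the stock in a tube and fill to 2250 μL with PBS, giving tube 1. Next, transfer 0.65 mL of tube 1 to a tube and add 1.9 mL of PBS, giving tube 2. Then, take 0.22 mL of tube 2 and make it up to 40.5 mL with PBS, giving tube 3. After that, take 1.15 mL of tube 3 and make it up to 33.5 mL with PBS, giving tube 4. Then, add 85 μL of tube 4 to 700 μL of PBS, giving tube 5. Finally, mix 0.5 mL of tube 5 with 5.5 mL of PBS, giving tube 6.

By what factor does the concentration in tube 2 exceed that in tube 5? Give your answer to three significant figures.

Step 1: 15 μL brought to 2250 μL → factor 2250/15 = 150
Step 2: 0.65 mL + 1.9 mL = 2.55 mL total → factor 2.55/0.65 = 3.9231
Step 3: 0.22 mL brought to 40.5 mL → factor 40.5/0.22 = 184.09
Step 4: 1.15 mL brought to 33.5 mL → factor 33.5/1.15 = 29.13
Step 5: 85 μL + 700 μL = 785 μL total → factor 785/85 = 9.2353
Dilution factor to tube 2 = 588.46; to tube 5 = 2.9144 × 10^7
[tube 2]/[tube 5] = (factor to tube 5)/(factor to tube 2) = 2.9144 × 10^7/588.46 = 4.95 × 10^4

4.95 × 10^4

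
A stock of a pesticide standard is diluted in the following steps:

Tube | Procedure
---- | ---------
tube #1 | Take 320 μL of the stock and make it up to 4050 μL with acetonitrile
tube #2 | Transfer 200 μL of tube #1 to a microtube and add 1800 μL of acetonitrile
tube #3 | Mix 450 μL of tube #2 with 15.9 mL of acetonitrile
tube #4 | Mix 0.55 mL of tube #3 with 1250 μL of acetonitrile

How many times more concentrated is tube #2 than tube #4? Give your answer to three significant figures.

Step 1: 320 μL brought to 4050 μL → factor 4050/320 = 12.656
Step 2: 200 μL + 1800 μL = 2000 μL total → factor 2000/200 = 10
Step 3: 450 μL + 15.9 mL = 16350 μL total → factor 16350/450 = 36.333
Step 4: 0.55 mL + 1250 μL = 1.8 mL total → factor 1.8/0.55 = 3.2727
Dilution factor to tube #2 = 126.56; to tube #4 = 15049
[tube #2]/[tube #4] = (factor to tube #4)/(factor to tube #2) = 15049/126.56 = 119

119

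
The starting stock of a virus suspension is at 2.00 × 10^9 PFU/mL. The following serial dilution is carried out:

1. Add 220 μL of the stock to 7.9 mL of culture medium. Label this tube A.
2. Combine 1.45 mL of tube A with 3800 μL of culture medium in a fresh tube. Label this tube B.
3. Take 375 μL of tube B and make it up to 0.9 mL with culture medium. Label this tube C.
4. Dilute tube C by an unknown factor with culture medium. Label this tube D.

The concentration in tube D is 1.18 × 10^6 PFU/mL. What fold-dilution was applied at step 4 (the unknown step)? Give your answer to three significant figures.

Step 1: 220 μL + 7.9 mL = 8120 μL total → factor 8120/220 = 36.909
Step 2: 1.45 mL + 3800 μL = 5.25 mL total → factor 5.25/1.45 = 3.6207
Step 3: 375 μL brought to 0.9 mL → factor 900/375 = 2.4
Step 4: unknown factor x
Product of known-step factors = 320.73
Overall factor = 2.00 × 10^9 PFU/mL / (1.18 × 10^6 PFU/mL) = 1694.9
x = 1694.9 / 320.73 = 5.28

5.28-fold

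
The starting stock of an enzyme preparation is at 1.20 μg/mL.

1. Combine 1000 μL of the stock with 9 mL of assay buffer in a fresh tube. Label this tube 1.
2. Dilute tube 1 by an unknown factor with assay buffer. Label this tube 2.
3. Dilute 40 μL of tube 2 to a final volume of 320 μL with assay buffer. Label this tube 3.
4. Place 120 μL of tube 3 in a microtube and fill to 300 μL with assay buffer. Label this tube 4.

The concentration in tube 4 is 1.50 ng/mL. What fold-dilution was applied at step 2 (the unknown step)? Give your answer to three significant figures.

Step 1: 1000 μL + 9 mL = 10000 μL total → factor 10000/1000 = 10
Step 2: unknown factor x
Step 3: 40 μL brought to 320 μL → factor 320/40 = 8
Step 4: 120 μL brought to 300 μL → factor 300/120 = 2.5
Product of known-step factors = 200
Overall factor = 1.20 μg/mL / (1.50 ng/mL) = 800
x = 800 / 200 = 4.00

4.00-fold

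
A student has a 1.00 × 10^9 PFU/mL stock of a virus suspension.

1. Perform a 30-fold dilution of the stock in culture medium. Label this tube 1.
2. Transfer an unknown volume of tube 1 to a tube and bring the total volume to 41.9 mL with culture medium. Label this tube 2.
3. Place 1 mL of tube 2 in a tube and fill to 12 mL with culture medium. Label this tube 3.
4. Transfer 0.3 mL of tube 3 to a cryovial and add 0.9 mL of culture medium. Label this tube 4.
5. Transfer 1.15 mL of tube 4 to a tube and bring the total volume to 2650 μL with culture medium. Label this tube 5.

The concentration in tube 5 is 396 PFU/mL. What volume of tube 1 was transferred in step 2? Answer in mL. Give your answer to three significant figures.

Step 1: 30-fold → factor 30
Step 2: v brought to 41.9 mL → factor = 41.9 mL/v
Step 3: 1 mL brought to 12 mL → factor 12/1 = 12
Step 4: 0.3 mL + 0.9 mL = 1.2 mL total → factor 1.2/0.3 = 4
Step 5: 1.15 mL brought to 2650 μL → factor 2.65/1.15 = 2.3043
Product of known-step factors = 3318.3
Overall factor = 1.00 × 10^9 PFU/mL / (396 PFU/mL) = 2.5253 × 10^6
Step-2 factor = 2.5253 × 10^6 / 3318.3 = 761.02
v = 41.9 mL / 761.02 = 0.0551 mL

0.0551 mL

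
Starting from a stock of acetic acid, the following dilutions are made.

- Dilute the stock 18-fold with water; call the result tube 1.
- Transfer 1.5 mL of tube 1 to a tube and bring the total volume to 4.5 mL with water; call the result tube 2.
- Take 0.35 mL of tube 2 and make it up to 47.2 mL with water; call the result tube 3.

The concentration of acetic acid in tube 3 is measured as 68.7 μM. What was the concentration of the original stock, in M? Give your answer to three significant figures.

0.500 M

Step 1: 18-fold → factor 18
Step 2: 1.5 mL brought to 4.5 mL → factor 4.5/1.5 = 3
Step 3: 0.35 mL brought to 47.2 mL → factor 47.2/0.35 = 134.86
Overall dilution factor = 18 × 3 × 134.86 = 7282.3
Stock = 68.7 μM × 7282.3 = 5.003 × 10^5 μM = 0.500 M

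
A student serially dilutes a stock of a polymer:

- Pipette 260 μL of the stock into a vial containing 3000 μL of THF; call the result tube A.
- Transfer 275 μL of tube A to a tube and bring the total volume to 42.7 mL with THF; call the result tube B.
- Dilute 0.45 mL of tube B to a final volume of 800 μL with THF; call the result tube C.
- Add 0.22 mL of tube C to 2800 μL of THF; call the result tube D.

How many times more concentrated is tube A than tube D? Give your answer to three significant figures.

3.79 × 10^3

Step 1: 260 μL + 3000 μL = 3260 μL total → factor 3260/260 = 12.538
Step 2: 275 μL brought to 42.7 mL → factor 42700/275 = 155.27
Step 3: 0.45 mL brought to 800 μL → factor 0.8/0.45 = 1.7778
Step 4: 0.22 mL + 2800 μL = 3.02 mL total → factor 3.02/0.22 = 13.727
Dilution factor to tube A = 12.538; to tube D = 47512
[tube A]/[tube D] = (factor to tube D)/(factor to tube A) = 47512/12.538 = 3.79 × 10^3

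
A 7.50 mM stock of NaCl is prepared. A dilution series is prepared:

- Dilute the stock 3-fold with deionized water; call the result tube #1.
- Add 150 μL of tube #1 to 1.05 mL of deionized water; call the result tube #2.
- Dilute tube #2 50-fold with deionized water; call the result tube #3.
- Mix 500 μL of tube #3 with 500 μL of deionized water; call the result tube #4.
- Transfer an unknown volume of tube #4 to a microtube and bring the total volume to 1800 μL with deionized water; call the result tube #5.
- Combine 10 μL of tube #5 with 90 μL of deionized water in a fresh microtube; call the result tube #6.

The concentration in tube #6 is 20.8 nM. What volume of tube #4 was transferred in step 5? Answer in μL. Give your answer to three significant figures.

120 μL

Step 1: 3-fold → factor 3
Step 2: 150 μL + 1.05 mL = 1200 μL total → factor 1200/150 = 8
Step 3: 50-fold → factor 50
Step 4: 500 μL + 500 μL = 1000 μL total → factor 1000/500 = 2
Step 5: v brought to 1800 μL → factor = 1800 μL/v
Step 6: 10 μL + 90 μL = 100 μL total → factor 100/10 = 10
Product of known-step factors = 24000
Overall factor = 7.50 mM / (20.8 nM) = 3.6058 × 10^5
Step-5 factor = 3.6058 × 10^5 / 24000 = 15.024
v = 1800 μL / 15.024 = 120 μL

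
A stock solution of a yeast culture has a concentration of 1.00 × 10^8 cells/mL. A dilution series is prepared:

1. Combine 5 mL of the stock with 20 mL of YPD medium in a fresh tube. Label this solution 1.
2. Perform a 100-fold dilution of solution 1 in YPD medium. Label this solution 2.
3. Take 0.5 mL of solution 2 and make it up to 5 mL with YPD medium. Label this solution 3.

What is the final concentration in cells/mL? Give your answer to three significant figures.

2.00 × 10^4 cells/mL

Step 1: 5 mL + 20 mL = 25 mL total → factor 25/5 = 5
Step 2: 100-fold → factor 100
Step 3: 0.5 mL brought to 5 mL → factor 5/0.5 = 10
Overall dilution factor = 5 × 100 × 10 = 5000
Final = 1.00 × 10^8 cells/mL / 5000 = 2.00 × 10^4 cells/mL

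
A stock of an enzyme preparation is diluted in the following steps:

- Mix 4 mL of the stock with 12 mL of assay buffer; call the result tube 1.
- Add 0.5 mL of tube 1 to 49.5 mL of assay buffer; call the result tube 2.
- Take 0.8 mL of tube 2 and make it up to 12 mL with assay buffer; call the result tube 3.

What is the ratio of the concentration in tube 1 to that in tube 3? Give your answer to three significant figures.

Step 1: 4 mL + 12 mL = 16 mL total → factor 16/4 = 4
Step 2: 0.5 mL + 49.5 mL = 50 mL total → factor 50/0.5 = 100
Step 3: 0.8 mL brought to 12 mL → factor 12/0.8 = 15
Dilution factor to tube 1 = 4; to tube 3 = 6000
[tube 1]/[tube 3] = (factor to tube 3)/(factor to tube 1) = 6000/4 = 1.50 × 10^3

1.50 × 10^3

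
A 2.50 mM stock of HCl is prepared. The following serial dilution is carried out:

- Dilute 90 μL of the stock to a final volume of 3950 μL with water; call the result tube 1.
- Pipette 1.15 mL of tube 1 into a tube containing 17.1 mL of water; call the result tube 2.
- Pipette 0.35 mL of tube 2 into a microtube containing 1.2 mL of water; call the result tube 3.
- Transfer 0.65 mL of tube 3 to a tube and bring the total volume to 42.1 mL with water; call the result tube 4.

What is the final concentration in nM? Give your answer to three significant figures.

12.5 nM

Step 1: 90 μL brought to 3950 μL → factor 3950/90 = 43.889
Step 2: 1.15 mL + 17.1 mL = 18.25 mL total → factor 18.25/1.15 = 15.87
Step 3: 0.35 mL + 1.2 mL = 1.55 mL total → factor 1.55/0.35 = 4.4286
Step 4: 0.65 mL brought to 42.1 mL → factor 42.1/0.65 = 64.769
Overall dilution factor = 43.889 × 15.87 × 4.4286 × 64.769 = 1.9978 × 10^5
Final = 2.50 mM / 1.9978 × 10^5 = 1.251 × 10^-5 mM = 12.5 nM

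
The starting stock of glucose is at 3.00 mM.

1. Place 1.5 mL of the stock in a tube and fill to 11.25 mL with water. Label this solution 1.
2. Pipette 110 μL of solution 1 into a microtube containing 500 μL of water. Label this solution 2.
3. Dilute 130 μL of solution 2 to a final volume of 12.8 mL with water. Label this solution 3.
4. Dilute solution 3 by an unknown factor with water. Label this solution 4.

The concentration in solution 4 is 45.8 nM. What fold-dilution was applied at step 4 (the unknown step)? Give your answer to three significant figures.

Step 1: 1.5 mL brought to 11.25 mL → factor 11.25/1.5 = 7.5
Step 2: 110 μL + 500 μL = 610 μL total → factor 610/110 = 5.5455
Step 3: 130 μL brought to 12.8 mL → factor 12800/130 = 98.462
Step 4: unknown factor x
Product of known-step factors = 4095.1
Overall factor = 3.00 mM / (45.8 nM) = 65502
x = 65502 / 4095.1 = 16.0

16.0-fold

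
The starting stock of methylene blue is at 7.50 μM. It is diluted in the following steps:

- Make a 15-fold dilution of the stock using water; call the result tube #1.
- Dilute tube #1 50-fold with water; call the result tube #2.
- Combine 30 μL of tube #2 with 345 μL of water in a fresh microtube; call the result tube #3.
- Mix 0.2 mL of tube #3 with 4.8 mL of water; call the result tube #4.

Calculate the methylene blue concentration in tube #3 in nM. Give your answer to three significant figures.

0.800 nM

Step 1: 15-fold → factor 15
Step 2: 50-fold → factor 50
Step 3: 30 μL + 345 μL = 375 μL total → factor 375/30 = 12.5
Dilution factor through tube #3 = 15 × 50 × 12.5 = 9375
[tube #3] = 7.50 μM / 9375 = 0.0008000 μM = 0.800 nM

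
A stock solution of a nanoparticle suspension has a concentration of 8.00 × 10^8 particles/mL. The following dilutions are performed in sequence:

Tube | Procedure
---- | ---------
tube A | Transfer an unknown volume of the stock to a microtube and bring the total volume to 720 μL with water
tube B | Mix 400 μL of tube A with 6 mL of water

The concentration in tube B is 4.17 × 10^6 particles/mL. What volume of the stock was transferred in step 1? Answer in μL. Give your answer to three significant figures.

60.0 μL

Step 1: v brought to 720 μL → factor = 720 μL/v
Step 2: 400 μL + 6 mL = 6400 μL total → factor 6400/400 = 16
Product of known-step factors = 16
Overall factor = 8.00 × 10^8 particles/mL / (4.17 × 10^6 particles/mL) = 191.85
Step-1 factor = 191.85 / 16 = 11.99
v = 720 μL / 11.99 = 60.0 μL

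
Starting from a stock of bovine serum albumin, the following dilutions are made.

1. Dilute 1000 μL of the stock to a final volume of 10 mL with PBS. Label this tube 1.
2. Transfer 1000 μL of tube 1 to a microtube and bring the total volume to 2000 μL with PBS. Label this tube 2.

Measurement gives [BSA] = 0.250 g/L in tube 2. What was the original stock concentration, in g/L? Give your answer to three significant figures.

Step 1: 1000 μL brought to 10 mL → factor 10000/1000 = 10
Step 2: 1000 μL brought to 2000 μL → factor 2000/1000 = 2
Overall dilution factor = 10 × 2 = 20
Stock = 0.250 g/L × 20 = 5.00 g/L

5.00 g/L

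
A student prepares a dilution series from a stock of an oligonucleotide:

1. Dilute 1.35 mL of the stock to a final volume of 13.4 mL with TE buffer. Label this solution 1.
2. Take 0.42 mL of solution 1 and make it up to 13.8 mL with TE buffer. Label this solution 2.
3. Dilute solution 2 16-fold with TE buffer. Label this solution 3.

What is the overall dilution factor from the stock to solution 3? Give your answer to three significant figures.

Step 1: 1.35 mL brought to 13.4 mL → factor 13.4/1.35 = 9.9259
Step 2: 0.42 mL brought to 13.8 mL → factor 13.8/0.42 = 32.857
Step 3: 16-fold → factor 16
Overall dilution factor = 9.9259 × 32.857 × 16 = 5218.2

5.22 × 10^3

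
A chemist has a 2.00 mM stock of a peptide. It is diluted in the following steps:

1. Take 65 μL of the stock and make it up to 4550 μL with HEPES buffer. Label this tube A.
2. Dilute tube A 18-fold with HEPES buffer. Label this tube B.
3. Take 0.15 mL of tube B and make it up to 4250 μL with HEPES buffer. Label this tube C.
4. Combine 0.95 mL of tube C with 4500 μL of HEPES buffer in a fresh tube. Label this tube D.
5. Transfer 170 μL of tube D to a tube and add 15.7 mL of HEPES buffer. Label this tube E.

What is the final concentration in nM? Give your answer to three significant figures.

0.105 nM

Step 1: 65 μL brought to 4550 μL → factor 4550/65 = 70
Step 2: 18-fold → factor 18
Step 3: 0.15 mL brought to 4250 μL → factor 4.25/0.15 = 28.333
Step 4: 0.95 mL + 4500 μL = 5.45 mL total → factor 5.45/0.95 = 5.7368
Step 5: 170 μL + 15.7 mL = 15870 μL total → factor 15870/170 = 93.353
Overall dilution factor = 70 × 18 × 28.333 × 5.7368 × 93.353 = 1.9119 × 10^7
Final = 2.00 mM / 1.9119 × 10^7 = 1.046 × 10^-7 mM = 0.105 nM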